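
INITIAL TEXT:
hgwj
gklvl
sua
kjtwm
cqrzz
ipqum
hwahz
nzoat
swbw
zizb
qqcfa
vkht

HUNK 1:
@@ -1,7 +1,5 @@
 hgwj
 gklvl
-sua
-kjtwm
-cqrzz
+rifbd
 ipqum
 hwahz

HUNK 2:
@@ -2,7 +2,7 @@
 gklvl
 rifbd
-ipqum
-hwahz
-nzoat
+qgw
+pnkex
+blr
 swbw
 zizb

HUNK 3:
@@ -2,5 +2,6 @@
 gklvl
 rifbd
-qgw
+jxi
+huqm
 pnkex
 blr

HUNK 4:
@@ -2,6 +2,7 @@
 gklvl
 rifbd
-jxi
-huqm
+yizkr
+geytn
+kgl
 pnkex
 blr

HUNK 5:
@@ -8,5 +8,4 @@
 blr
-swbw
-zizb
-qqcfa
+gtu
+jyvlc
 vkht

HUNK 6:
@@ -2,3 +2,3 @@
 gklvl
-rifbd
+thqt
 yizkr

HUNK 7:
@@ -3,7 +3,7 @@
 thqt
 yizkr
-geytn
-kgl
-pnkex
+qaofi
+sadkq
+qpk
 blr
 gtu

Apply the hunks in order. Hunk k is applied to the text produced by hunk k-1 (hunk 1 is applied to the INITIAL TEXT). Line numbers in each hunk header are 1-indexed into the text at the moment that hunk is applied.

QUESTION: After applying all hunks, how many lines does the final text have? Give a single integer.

Answer: 11

Derivation:
Hunk 1: at line 1 remove [sua,kjtwm,cqrzz] add [rifbd] -> 10 lines: hgwj gklvl rifbd ipqum hwahz nzoat swbw zizb qqcfa vkht
Hunk 2: at line 2 remove [ipqum,hwahz,nzoat] add [qgw,pnkex,blr] -> 10 lines: hgwj gklvl rifbd qgw pnkex blr swbw zizb qqcfa vkht
Hunk 3: at line 2 remove [qgw] add [jxi,huqm] -> 11 lines: hgwj gklvl rifbd jxi huqm pnkex blr swbw zizb qqcfa vkht
Hunk 4: at line 2 remove [jxi,huqm] add [yizkr,geytn,kgl] -> 12 lines: hgwj gklvl rifbd yizkr geytn kgl pnkex blr swbw zizb qqcfa vkht
Hunk 5: at line 8 remove [swbw,zizb,qqcfa] add [gtu,jyvlc] -> 11 lines: hgwj gklvl rifbd yizkr geytn kgl pnkex blr gtu jyvlc vkht
Hunk 6: at line 2 remove [rifbd] add [thqt] -> 11 lines: hgwj gklvl thqt yizkr geytn kgl pnkex blr gtu jyvlc vkht
Hunk 7: at line 3 remove [geytn,kgl,pnkex] add [qaofi,sadkq,qpk] -> 11 lines: hgwj gklvl thqt yizkr qaofi sadkq qpk blr gtu jyvlc vkht
Final line count: 11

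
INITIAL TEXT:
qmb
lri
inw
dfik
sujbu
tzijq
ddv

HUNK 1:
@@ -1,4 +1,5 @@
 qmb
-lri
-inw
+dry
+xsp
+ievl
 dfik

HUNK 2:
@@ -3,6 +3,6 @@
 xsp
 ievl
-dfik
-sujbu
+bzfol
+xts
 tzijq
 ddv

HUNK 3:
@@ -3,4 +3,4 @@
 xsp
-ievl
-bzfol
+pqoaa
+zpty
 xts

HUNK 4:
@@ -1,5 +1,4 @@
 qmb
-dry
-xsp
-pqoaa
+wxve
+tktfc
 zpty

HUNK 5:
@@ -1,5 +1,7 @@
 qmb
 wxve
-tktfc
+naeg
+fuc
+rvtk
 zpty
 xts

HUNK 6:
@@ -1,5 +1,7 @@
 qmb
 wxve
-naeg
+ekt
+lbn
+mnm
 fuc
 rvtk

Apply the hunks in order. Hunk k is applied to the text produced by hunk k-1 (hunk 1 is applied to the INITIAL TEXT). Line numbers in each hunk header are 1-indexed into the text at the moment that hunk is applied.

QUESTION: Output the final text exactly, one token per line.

Hunk 1: at line 1 remove [lri,inw] add [dry,xsp,ievl] -> 8 lines: qmb dry xsp ievl dfik sujbu tzijq ddv
Hunk 2: at line 3 remove [dfik,sujbu] add [bzfol,xts] -> 8 lines: qmb dry xsp ievl bzfol xts tzijq ddv
Hunk 3: at line 3 remove [ievl,bzfol] add [pqoaa,zpty] -> 8 lines: qmb dry xsp pqoaa zpty xts tzijq ddv
Hunk 4: at line 1 remove [dry,xsp,pqoaa] add [wxve,tktfc] -> 7 lines: qmb wxve tktfc zpty xts tzijq ddv
Hunk 5: at line 1 remove [tktfc] add [naeg,fuc,rvtk] -> 9 lines: qmb wxve naeg fuc rvtk zpty xts tzijq ddv
Hunk 6: at line 1 remove [naeg] add [ekt,lbn,mnm] -> 11 lines: qmb wxve ekt lbn mnm fuc rvtk zpty xts tzijq ddv

Answer: qmb
wxve
ekt
lbn
mnm
fuc
rvtk
zpty
xts
tzijq
ddv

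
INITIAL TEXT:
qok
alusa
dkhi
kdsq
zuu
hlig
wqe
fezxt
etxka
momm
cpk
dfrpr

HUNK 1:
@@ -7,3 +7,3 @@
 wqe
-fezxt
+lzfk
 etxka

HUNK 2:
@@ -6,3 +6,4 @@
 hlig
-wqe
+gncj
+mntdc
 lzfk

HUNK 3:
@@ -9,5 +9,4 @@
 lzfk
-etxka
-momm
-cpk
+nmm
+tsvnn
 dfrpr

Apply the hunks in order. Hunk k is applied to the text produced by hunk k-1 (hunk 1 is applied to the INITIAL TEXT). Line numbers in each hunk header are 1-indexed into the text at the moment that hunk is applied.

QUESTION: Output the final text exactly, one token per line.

Answer: qok
alusa
dkhi
kdsq
zuu
hlig
gncj
mntdc
lzfk
nmm
tsvnn
dfrpr

Derivation:
Hunk 1: at line 7 remove [fezxt] add [lzfk] -> 12 lines: qok alusa dkhi kdsq zuu hlig wqe lzfk etxka momm cpk dfrpr
Hunk 2: at line 6 remove [wqe] add [gncj,mntdc] -> 13 lines: qok alusa dkhi kdsq zuu hlig gncj mntdc lzfk etxka momm cpk dfrpr
Hunk 3: at line 9 remove [etxka,momm,cpk] add [nmm,tsvnn] -> 12 lines: qok alusa dkhi kdsq zuu hlig gncj mntdc lzfk nmm tsvnn dfrpr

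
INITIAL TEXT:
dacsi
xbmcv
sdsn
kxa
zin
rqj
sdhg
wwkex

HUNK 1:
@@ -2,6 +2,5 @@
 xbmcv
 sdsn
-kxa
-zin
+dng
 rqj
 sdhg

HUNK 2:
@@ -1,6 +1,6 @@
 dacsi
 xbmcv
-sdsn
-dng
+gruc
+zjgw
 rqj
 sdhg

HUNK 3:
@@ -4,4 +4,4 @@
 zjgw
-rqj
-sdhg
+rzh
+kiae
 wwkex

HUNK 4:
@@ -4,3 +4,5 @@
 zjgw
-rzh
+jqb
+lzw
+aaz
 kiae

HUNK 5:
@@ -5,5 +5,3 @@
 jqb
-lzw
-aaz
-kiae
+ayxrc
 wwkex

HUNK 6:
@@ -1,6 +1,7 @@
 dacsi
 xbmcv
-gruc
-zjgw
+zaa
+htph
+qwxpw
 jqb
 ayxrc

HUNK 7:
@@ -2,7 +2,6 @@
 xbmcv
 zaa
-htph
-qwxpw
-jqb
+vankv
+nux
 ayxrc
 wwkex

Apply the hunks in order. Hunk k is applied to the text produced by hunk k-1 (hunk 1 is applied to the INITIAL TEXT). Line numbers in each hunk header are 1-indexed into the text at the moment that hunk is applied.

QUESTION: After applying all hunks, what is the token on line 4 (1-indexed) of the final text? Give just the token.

Answer: vankv

Derivation:
Hunk 1: at line 2 remove [kxa,zin] add [dng] -> 7 lines: dacsi xbmcv sdsn dng rqj sdhg wwkex
Hunk 2: at line 1 remove [sdsn,dng] add [gruc,zjgw] -> 7 lines: dacsi xbmcv gruc zjgw rqj sdhg wwkex
Hunk 3: at line 4 remove [rqj,sdhg] add [rzh,kiae] -> 7 lines: dacsi xbmcv gruc zjgw rzh kiae wwkex
Hunk 4: at line 4 remove [rzh] add [jqb,lzw,aaz] -> 9 lines: dacsi xbmcv gruc zjgw jqb lzw aaz kiae wwkex
Hunk 5: at line 5 remove [lzw,aaz,kiae] add [ayxrc] -> 7 lines: dacsi xbmcv gruc zjgw jqb ayxrc wwkex
Hunk 6: at line 1 remove [gruc,zjgw] add [zaa,htph,qwxpw] -> 8 lines: dacsi xbmcv zaa htph qwxpw jqb ayxrc wwkex
Hunk 7: at line 2 remove [htph,qwxpw,jqb] add [vankv,nux] -> 7 lines: dacsi xbmcv zaa vankv nux ayxrc wwkex
Final line 4: vankv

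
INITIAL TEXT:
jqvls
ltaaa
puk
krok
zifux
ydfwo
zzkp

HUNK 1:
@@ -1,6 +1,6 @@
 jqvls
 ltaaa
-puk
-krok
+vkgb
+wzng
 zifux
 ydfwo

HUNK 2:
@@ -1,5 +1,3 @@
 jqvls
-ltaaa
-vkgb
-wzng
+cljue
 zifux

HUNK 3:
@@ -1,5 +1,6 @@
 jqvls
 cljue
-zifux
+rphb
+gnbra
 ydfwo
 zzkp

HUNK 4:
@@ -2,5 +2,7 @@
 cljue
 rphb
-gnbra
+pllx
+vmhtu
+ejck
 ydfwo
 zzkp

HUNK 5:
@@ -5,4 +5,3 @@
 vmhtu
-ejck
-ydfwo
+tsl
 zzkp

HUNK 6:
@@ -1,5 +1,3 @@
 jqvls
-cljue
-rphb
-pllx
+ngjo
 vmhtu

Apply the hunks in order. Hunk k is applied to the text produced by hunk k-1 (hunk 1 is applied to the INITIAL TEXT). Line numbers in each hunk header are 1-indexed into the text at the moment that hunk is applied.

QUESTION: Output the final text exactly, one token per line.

Hunk 1: at line 1 remove [puk,krok] add [vkgb,wzng] -> 7 lines: jqvls ltaaa vkgb wzng zifux ydfwo zzkp
Hunk 2: at line 1 remove [ltaaa,vkgb,wzng] add [cljue] -> 5 lines: jqvls cljue zifux ydfwo zzkp
Hunk 3: at line 1 remove [zifux] add [rphb,gnbra] -> 6 lines: jqvls cljue rphb gnbra ydfwo zzkp
Hunk 4: at line 2 remove [gnbra] add [pllx,vmhtu,ejck] -> 8 lines: jqvls cljue rphb pllx vmhtu ejck ydfwo zzkp
Hunk 5: at line 5 remove [ejck,ydfwo] add [tsl] -> 7 lines: jqvls cljue rphb pllx vmhtu tsl zzkp
Hunk 6: at line 1 remove [cljue,rphb,pllx] add [ngjo] -> 5 lines: jqvls ngjo vmhtu tsl zzkp

Answer: jqvls
ngjo
vmhtu
tsl
zzkp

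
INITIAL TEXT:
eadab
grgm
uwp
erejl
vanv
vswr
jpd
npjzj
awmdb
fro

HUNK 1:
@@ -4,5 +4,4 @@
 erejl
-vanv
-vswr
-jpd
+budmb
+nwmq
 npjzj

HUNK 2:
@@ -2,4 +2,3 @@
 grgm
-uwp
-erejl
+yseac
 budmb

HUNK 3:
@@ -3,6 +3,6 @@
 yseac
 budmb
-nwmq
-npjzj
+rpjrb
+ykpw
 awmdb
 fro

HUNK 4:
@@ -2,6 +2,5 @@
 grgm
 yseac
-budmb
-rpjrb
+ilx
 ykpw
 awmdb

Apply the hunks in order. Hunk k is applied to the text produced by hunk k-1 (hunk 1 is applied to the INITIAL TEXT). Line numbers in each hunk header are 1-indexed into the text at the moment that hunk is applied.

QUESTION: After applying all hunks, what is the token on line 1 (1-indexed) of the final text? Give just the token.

Answer: eadab

Derivation:
Hunk 1: at line 4 remove [vanv,vswr,jpd] add [budmb,nwmq] -> 9 lines: eadab grgm uwp erejl budmb nwmq npjzj awmdb fro
Hunk 2: at line 2 remove [uwp,erejl] add [yseac] -> 8 lines: eadab grgm yseac budmb nwmq npjzj awmdb fro
Hunk 3: at line 3 remove [nwmq,npjzj] add [rpjrb,ykpw] -> 8 lines: eadab grgm yseac budmb rpjrb ykpw awmdb fro
Hunk 4: at line 2 remove [budmb,rpjrb] add [ilx] -> 7 lines: eadab grgm yseac ilx ykpw awmdb fro
Final line 1: eadab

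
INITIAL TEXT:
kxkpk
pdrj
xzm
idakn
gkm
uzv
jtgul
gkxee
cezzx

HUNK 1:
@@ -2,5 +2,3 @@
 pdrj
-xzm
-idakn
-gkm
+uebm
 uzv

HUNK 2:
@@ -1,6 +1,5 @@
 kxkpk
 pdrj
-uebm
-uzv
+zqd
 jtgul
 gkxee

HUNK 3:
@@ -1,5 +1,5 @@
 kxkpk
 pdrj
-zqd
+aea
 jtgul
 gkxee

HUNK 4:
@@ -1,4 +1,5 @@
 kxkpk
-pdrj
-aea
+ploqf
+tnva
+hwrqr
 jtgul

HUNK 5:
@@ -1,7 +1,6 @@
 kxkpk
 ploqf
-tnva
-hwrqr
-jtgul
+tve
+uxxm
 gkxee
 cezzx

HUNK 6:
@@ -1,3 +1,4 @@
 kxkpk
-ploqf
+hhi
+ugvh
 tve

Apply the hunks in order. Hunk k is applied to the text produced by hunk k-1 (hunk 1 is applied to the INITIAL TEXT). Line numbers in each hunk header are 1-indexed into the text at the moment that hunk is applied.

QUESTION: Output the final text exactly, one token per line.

Answer: kxkpk
hhi
ugvh
tve
uxxm
gkxee
cezzx

Derivation:
Hunk 1: at line 2 remove [xzm,idakn,gkm] add [uebm] -> 7 lines: kxkpk pdrj uebm uzv jtgul gkxee cezzx
Hunk 2: at line 1 remove [uebm,uzv] add [zqd] -> 6 lines: kxkpk pdrj zqd jtgul gkxee cezzx
Hunk 3: at line 1 remove [zqd] add [aea] -> 6 lines: kxkpk pdrj aea jtgul gkxee cezzx
Hunk 4: at line 1 remove [pdrj,aea] add [ploqf,tnva,hwrqr] -> 7 lines: kxkpk ploqf tnva hwrqr jtgul gkxee cezzx
Hunk 5: at line 1 remove [tnva,hwrqr,jtgul] add [tve,uxxm] -> 6 lines: kxkpk ploqf tve uxxm gkxee cezzx
Hunk 6: at line 1 remove [ploqf] add [hhi,ugvh] -> 7 lines: kxkpk hhi ugvh tve uxxm gkxee cezzx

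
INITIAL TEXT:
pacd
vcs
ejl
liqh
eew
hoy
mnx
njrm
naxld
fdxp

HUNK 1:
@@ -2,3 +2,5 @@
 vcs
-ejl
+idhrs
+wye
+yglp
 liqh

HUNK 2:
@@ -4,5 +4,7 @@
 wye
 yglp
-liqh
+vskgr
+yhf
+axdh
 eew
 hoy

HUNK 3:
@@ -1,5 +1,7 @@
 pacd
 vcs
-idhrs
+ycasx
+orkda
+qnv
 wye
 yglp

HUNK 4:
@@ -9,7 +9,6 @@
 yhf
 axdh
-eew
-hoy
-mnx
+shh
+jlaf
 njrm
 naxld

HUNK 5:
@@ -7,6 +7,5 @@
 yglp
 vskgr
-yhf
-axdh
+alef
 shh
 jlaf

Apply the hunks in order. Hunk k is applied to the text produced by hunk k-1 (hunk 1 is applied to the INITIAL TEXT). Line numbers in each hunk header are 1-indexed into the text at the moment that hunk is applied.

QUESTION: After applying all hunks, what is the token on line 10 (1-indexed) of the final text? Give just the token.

Hunk 1: at line 2 remove [ejl] add [idhrs,wye,yglp] -> 12 lines: pacd vcs idhrs wye yglp liqh eew hoy mnx njrm naxld fdxp
Hunk 2: at line 4 remove [liqh] add [vskgr,yhf,axdh] -> 14 lines: pacd vcs idhrs wye yglp vskgr yhf axdh eew hoy mnx njrm naxld fdxp
Hunk 3: at line 1 remove [idhrs] add [ycasx,orkda,qnv] -> 16 lines: pacd vcs ycasx orkda qnv wye yglp vskgr yhf axdh eew hoy mnx njrm naxld fdxp
Hunk 4: at line 9 remove [eew,hoy,mnx] add [shh,jlaf] -> 15 lines: pacd vcs ycasx orkda qnv wye yglp vskgr yhf axdh shh jlaf njrm naxld fdxp
Hunk 5: at line 7 remove [yhf,axdh] add [alef] -> 14 lines: pacd vcs ycasx orkda qnv wye yglp vskgr alef shh jlaf njrm naxld fdxp
Final line 10: shh

Answer: shh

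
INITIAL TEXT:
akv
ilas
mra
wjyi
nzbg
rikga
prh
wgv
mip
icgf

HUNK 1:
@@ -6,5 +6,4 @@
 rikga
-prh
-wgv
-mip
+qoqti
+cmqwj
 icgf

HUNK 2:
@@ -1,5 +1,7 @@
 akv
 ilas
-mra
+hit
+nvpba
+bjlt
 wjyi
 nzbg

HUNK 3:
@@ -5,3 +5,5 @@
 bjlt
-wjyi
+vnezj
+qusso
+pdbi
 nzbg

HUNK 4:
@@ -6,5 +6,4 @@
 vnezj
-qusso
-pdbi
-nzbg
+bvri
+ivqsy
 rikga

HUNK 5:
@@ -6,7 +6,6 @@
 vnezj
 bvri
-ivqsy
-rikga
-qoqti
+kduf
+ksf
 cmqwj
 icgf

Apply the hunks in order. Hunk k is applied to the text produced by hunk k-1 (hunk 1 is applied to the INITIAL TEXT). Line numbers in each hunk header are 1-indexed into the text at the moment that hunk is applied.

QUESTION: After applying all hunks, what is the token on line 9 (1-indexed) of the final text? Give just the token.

Hunk 1: at line 6 remove [prh,wgv,mip] add [qoqti,cmqwj] -> 9 lines: akv ilas mra wjyi nzbg rikga qoqti cmqwj icgf
Hunk 2: at line 1 remove [mra] add [hit,nvpba,bjlt] -> 11 lines: akv ilas hit nvpba bjlt wjyi nzbg rikga qoqti cmqwj icgf
Hunk 3: at line 5 remove [wjyi] add [vnezj,qusso,pdbi] -> 13 lines: akv ilas hit nvpba bjlt vnezj qusso pdbi nzbg rikga qoqti cmqwj icgf
Hunk 4: at line 6 remove [qusso,pdbi,nzbg] add [bvri,ivqsy] -> 12 lines: akv ilas hit nvpba bjlt vnezj bvri ivqsy rikga qoqti cmqwj icgf
Hunk 5: at line 6 remove [ivqsy,rikga,qoqti] add [kduf,ksf] -> 11 lines: akv ilas hit nvpba bjlt vnezj bvri kduf ksf cmqwj icgf
Final line 9: ksf

Answer: ksf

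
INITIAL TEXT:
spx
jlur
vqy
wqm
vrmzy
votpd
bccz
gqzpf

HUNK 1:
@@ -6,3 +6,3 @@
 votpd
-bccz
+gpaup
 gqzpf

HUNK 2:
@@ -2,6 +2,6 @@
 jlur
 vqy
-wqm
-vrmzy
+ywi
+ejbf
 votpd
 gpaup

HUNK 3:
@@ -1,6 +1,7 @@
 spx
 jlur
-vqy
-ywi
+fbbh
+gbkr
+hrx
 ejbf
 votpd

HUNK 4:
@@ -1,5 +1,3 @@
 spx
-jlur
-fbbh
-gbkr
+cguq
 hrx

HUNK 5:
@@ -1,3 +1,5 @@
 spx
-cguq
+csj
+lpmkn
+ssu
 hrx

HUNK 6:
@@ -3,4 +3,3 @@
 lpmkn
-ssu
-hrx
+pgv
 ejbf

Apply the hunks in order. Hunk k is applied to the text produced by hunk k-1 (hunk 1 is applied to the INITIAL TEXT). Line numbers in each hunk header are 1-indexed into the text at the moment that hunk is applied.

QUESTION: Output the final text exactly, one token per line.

Hunk 1: at line 6 remove [bccz] add [gpaup] -> 8 lines: spx jlur vqy wqm vrmzy votpd gpaup gqzpf
Hunk 2: at line 2 remove [wqm,vrmzy] add [ywi,ejbf] -> 8 lines: spx jlur vqy ywi ejbf votpd gpaup gqzpf
Hunk 3: at line 1 remove [vqy,ywi] add [fbbh,gbkr,hrx] -> 9 lines: spx jlur fbbh gbkr hrx ejbf votpd gpaup gqzpf
Hunk 4: at line 1 remove [jlur,fbbh,gbkr] add [cguq] -> 7 lines: spx cguq hrx ejbf votpd gpaup gqzpf
Hunk 5: at line 1 remove [cguq] add [csj,lpmkn,ssu] -> 9 lines: spx csj lpmkn ssu hrx ejbf votpd gpaup gqzpf
Hunk 6: at line 3 remove [ssu,hrx] add [pgv] -> 8 lines: spx csj lpmkn pgv ejbf votpd gpaup gqzpf

Answer: spx
csj
lpmkn
pgv
ejbf
votpd
gpaup
gqzpf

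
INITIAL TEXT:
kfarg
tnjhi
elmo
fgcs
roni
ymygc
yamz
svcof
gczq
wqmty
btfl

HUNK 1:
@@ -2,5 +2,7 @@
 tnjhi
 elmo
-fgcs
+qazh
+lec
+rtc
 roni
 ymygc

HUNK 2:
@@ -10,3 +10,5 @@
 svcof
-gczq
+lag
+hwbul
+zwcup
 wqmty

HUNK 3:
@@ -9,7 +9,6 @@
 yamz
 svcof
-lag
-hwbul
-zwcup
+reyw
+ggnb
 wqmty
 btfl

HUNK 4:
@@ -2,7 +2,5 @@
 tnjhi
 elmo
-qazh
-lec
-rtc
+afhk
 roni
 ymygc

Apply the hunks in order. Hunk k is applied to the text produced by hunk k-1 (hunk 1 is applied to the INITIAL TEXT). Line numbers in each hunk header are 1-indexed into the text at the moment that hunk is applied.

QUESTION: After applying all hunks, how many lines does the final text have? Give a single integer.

Answer: 12

Derivation:
Hunk 1: at line 2 remove [fgcs] add [qazh,lec,rtc] -> 13 lines: kfarg tnjhi elmo qazh lec rtc roni ymygc yamz svcof gczq wqmty btfl
Hunk 2: at line 10 remove [gczq] add [lag,hwbul,zwcup] -> 15 lines: kfarg tnjhi elmo qazh lec rtc roni ymygc yamz svcof lag hwbul zwcup wqmty btfl
Hunk 3: at line 9 remove [lag,hwbul,zwcup] add [reyw,ggnb] -> 14 lines: kfarg tnjhi elmo qazh lec rtc roni ymygc yamz svcof reyw ggnb wqmty btfl
Hunk 4: at line 2 remove [qazh,lec,rtc] add [afhk] -> 12 lines: kfarg tnjhi elmo afhk roni ymygc yamz svcof reyw ggnb wqmty btfl
Final line count: 12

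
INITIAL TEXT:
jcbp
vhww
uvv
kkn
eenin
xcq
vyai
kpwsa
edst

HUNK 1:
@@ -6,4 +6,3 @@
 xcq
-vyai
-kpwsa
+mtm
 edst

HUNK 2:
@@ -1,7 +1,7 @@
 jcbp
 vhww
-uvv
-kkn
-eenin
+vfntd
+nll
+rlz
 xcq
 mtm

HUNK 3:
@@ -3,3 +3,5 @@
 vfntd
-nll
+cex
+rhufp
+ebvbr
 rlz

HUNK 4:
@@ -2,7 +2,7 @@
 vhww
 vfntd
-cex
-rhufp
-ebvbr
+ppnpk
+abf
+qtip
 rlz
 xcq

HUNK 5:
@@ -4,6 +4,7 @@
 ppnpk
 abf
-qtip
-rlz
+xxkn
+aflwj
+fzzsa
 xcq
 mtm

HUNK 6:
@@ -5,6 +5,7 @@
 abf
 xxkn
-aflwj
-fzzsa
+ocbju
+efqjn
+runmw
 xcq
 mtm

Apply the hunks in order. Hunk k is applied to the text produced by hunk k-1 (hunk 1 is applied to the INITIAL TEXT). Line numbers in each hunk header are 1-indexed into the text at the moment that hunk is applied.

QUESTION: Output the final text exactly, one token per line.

Hunk 1: at line 6 remove [vyai,kpwsa] add [mtm] -> 8 lines: jcbp vhww uvv kkn eenin xcq mtm edst
Hunk 2: at line 1 remove [uvv,kkn,eenin] add [vfntd,nll,rlz] -> 8 lines: jcbp vhww vfntd nll rlz xcq mtm edst
Hunk 3: at line 3 remove [nll] add [cex,rhufp,ebvbr] -> 10 lines: jcbp vhww vfntd cex rhufp ebvbr rlz xcq mtm edst
Hunk 4: at line 2 remove [cex,rhufp,ebvbr] add [ppnpk,abf,qtip] -> 10 lines: jcbp vhww vfntd ppnpk abf qtip rlz xcq mtm edst
Hunk 5: at line 4 remove [qtip,rlz] add [xxkn,aflwj,fzzsa] -> 11 lines: jcbp vhww vfntd ppnpk abf xxkn aflwj fzzsa xcq mtm edst
Hunk 6: at line 5 remove [aflwj,fzzsa] add [ocbju,efqjn,runmw] -> 12 lines: jcbp vhww vfntd ppnpk abf xxkn ocbju efqjn runmw xcq mtm edst

Answer: jcbp
vhww
vfntd
ppnpk
abf
xxkn
ocbju
efqjn
runmw
xcq
mtm
edst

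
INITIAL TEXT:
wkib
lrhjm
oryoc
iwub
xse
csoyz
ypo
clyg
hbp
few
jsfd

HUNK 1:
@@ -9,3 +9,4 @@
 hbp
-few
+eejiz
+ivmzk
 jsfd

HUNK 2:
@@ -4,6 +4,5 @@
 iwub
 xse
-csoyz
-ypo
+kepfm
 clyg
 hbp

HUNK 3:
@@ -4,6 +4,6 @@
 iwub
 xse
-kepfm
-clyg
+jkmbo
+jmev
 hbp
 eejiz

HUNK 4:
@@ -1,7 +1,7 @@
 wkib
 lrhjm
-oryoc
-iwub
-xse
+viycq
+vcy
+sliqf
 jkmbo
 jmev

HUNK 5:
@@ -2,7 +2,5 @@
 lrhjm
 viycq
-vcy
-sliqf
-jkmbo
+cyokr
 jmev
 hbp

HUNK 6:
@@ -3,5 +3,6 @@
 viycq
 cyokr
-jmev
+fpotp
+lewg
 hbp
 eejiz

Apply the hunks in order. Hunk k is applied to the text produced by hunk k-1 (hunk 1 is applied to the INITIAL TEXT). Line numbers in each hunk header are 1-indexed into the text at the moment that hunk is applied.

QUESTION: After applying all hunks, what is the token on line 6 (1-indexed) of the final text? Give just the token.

Answer: lewg

Derivation:
Hunk 1: at line 9 remove [few] add [eejiz,ivmzk] -> 12 lines: wkib lrhjm oryoc iwub xse csoyz ypo clyg hbp eejiz ivmzk jsfd
Hunk 2: at line 4 remove [csoyz,ypo] add [kepfm] -> 11 lines: wkib lrhjm oryoc iwub xse kepfm clyg hbp eejiz ivmzk jsfd
Hunk 3: at line 4 remove [kepfm,clyg] add [jkmbo,jmev] -> 11 lines: wkib lrhjm oryoc iwub xse jkmbo jmev hbp eejiz ivmzk jsfd
Hunk 4: at line 1 remove [oryoc,iwub,xse] add [viycq,vcy,sliqf] -> 11 lines: wkib lrhjm viycq vcy sliqf jkmbo jmev hbp eejiz ivmzk jsfd
Hunk 5: at line 2 remove [vcy,sliqf,jkmbo] add [cyokr] -> 9 lines: wkib lrhjm viycq cyokr jmev hbp eejiz ivmzk jsfd
Hunk 6: at line 3 remove [jmev] add [fpotp,lewg] -> 10 lines: wkib lrhjm viycq cyokr fpotp lewg hbp eejiz ivmzk jsfd
Final line 6: lewg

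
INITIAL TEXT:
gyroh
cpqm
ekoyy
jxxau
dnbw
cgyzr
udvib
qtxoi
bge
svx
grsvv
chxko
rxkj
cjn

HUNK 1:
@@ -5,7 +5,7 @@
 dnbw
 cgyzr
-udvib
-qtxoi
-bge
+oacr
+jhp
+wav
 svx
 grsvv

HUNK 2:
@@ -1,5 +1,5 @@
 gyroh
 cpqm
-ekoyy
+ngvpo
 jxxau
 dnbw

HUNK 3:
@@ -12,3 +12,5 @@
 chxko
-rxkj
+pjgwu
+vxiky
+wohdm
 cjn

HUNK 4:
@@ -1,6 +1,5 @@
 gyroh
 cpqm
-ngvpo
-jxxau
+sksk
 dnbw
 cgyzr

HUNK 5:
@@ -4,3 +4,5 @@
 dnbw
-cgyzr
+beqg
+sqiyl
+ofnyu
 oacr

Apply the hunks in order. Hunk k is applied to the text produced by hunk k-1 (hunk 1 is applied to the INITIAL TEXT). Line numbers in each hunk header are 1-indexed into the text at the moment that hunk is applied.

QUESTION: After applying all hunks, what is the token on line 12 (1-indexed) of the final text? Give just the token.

Hunk 1: at line 5 remove [udvib,qtxoi,bge] add [oacr,jhp,wav] -> 14 lines: gyroh cpqm ekoyy jxxau dnbw cgyzr oacr jhp wav svx grsvv chxko rxkj cjn
Hunk 2: at line 1 remove [ekoyy] add [ngvpo] -> 14 lines: gyroh cpqm ngvpo jxxau dnbw cgyzr oacr jhp wav svx grsvv chxko rxkj cjn
Hunk 3: at line 12 remove [rxkj] add [pjgwu,vxiky,wohdm] -> 16 lines: gyroh cpqm ngvpo jxxau dnbw cgyzr oacr jhp wav svx grsvv chxko pjgwu vxiky wohdm cjn
Hunk 4: at line 1 remove [ngvpo,jxxau] add [sksk] -> 15 lines: gyroh cpqm sksk dnbw cgyzr oacr jhp wav svx grsvv chxko pjgwu vxiky wohdm cjn
Hunk 5: at line 4 remove [cgyzr] add [beqg,sqiyl,ofnyu] -> 17 lines: gyroh cpqm sksk dnbw beqg sqiyl ofnyu oacr jhp wav svx grsvv chxko pjgwu vxiky wohdm cjn
Final line 12: grsvv

Answer: grsvv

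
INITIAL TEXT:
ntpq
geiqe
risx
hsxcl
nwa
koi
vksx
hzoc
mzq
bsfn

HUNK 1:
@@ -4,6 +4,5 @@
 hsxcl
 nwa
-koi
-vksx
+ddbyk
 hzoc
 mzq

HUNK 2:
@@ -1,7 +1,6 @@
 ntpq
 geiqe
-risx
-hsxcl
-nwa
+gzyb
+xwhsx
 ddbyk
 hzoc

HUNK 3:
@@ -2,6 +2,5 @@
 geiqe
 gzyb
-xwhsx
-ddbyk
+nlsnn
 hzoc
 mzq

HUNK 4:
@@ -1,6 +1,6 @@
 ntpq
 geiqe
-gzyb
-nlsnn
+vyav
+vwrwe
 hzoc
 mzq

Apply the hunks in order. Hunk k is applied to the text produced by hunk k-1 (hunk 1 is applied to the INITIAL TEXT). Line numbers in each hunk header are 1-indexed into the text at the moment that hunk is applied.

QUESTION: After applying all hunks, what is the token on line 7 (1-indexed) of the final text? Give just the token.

Hunk 1: at line 4 remove [koi,vksx] add [ddbyk] -> 9 lines: ntpq geiqe risx hsxcl nwa ddbyk hzoc mzq bsfn
Hunk 2: at line 1 remove [risx,hsxcl,nwa] add [gzyb,xwhsx] -> 8 lines: ntpq geiqe gzyb xwhsx ddbyk hzoc mzq bsfn
Hunk 3: at line 2 remove [xwhsx,ddbyk] add [nlsnn] -> 7 lines: ntpq geiqe gzyb nlsnn hzoc mzq bsfn
Hunk 4: at line 1 remove [gzyb,nlsnn] add [vyav,vwrwe] -> 7 lines: ntpq geiqe vyav vwrwe hzoc mzq bsfn
Final line 7: bsfn

Answer: bsfn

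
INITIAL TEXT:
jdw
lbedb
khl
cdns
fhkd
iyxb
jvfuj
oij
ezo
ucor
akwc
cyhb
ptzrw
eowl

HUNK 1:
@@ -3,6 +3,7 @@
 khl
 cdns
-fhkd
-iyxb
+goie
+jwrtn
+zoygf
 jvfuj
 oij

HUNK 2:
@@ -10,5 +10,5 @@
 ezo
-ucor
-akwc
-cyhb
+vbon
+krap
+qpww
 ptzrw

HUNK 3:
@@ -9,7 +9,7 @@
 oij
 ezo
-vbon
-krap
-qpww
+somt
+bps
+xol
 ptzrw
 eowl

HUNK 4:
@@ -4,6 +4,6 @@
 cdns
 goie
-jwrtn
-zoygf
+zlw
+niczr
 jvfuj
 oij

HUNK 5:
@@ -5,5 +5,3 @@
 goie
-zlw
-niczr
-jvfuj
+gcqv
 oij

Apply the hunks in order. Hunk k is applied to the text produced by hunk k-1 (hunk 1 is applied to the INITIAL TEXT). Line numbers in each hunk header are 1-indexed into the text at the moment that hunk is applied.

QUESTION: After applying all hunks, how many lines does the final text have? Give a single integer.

Answer: 13

Derivation:
Hunk 1: at line 3 remove [fhkd,iyxb] add [goie,jwrtn,zoygf] -> 15 lines: jdw lbedb khl cdns goie jwrtn zoygf jvfuj oij ezo ucor akwc cyhb ptzrw eowl
Hunk 2: at line 10 remove [ucor,akwc,cyhb] add [vbon,krap,qpww] -> 15 lines: jdw lbedb khl cdns goie jwrtn zoygf jvfuj oij ezo vbon krap qpww ptzrw eowl
Hunk 3: at line 9 remove [vbon,krap,qpww] add [somt,bps,xol] -> 15 lines: jdw lbedb khl cdns goie jwrtn zoygf jvfuj oij ezo somt bps xol ptzrw eowl
Hunk 4: at line 4 remove [jwrtn,zoygf] add [zlw,niczr] -> 15 lines: jdw lbedb khl cdns goie zlw niczr jvfuj oij ezo somt bps xol ptzrw eowl
Hunk 5: at line 5 remove [zlw,niczr,jvfuj] add [gcqv] -> 13 lines: jdw lbedb khl cdns goie gcqv oij ezo somt bps xol ptzrw eowl
Final line count: 13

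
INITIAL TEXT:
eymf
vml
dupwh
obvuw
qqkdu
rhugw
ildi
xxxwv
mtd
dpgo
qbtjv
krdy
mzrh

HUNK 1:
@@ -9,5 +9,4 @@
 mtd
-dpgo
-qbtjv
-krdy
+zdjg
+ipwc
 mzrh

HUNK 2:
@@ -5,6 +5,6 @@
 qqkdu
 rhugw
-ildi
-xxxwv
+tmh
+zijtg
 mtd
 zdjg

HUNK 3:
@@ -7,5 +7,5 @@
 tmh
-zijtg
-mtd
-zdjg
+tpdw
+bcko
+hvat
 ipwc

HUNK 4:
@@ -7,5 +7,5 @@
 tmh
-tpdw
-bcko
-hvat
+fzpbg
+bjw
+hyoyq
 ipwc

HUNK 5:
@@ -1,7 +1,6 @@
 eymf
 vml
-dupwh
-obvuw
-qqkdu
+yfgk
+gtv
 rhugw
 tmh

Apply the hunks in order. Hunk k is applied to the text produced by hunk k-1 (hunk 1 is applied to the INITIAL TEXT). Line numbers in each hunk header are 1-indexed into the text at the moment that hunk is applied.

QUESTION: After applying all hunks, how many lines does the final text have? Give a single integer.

Hunk 1: at line 9 remove [dpgo,qbtjv,krdy] add [zdjg,ipwc] -> 12 lines: eymf vml dupwh obvuw qqkdu rhugw ildi xxxwv mtd zdjg ipwc mzrh
Hunk 2: at line 5 remove [ildi,xxxwv] add [tmh,zijtg] -> 12 lines: eymf vml dupwh obvuw qqkdu rhugw tmh zijtg mtd zdjg ipwc mzrh
Hunk 3: at line 7 remove [zijtg,mtd,zdjg] add [tpdw,bcko,hvat] -> 12 lines: eymf vml dupwh obvuw qqkdu rhugw tmh tpdw bcko hvat ipwc mzrh
Hunk 4: at line 7 remove [tpdw,bcko,hvat] add [fzpbg,bjw,hyoyq] -> 12 lines: eymf vml dupwh obvuw qqkdu rhugw tmh fzpbg bjw hyoyq ipwc mzrh
Hunk 5: at line 1 remove [dupwh,obvuw,qqkdu] add [yfgk,gtv] -> 11 lines: eymf vml yfgk gtv rhugw tmh fzpbg bjw hyoyq ipwc mzrh
Final line count: 11

Answer: 11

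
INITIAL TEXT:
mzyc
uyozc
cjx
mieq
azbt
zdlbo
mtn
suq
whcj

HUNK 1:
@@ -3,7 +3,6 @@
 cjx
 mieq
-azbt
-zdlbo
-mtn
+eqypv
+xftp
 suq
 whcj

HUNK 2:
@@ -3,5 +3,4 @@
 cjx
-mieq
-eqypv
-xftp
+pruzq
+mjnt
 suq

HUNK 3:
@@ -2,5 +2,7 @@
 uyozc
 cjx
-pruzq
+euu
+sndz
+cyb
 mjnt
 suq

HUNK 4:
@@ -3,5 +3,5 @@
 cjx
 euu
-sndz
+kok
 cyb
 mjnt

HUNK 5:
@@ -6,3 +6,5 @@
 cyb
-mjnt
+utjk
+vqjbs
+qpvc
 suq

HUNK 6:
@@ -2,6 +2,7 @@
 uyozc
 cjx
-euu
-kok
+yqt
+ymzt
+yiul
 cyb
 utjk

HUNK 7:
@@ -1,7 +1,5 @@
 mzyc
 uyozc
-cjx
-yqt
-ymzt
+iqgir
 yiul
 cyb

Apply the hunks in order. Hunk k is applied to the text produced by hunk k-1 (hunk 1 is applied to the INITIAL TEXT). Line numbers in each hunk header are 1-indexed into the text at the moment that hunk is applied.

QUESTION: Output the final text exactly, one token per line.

Hunk 1: at line 3 remove [azbt,zdlbo,mtn] add [eqypv,xftp] -> 8 lines: mzyc uyozc cjx mieq eqypv xftp suq whcj
Hunk 2: at line 3 remove [mieq,eqypv,xftp] add [pruzq,mjnt] -> 7 lines: mzyc uyozc cjx pruzq mjnt suq whcj
Hunk 3: at line 2 remove [pruzq] add [euu,sndz,cyb] -> 9 lines: mzyc uyozc cjx euu sndz cyb mjnt suq whcj
Hunk 4: at line 3 remove [sndz] add [kok] -> 9 lines: mzyc uyozc cjx euu kok cyb mjnt suq whcj
Hunk 5: at line 6 remove [mjnt] add [utjk,vqjbs,qpvc] -> 11 lines: mzyc uyozc cjx euu kok cyb utjk vqjbs qpvc suq whcj
Hunk 6: at line 2 remove [euu,kok] add [yqt,ymzt,yiul] -> 12 lines: mzyc uyozc cjx yqt ymzt yiul cyb utjk vqjbs qpvc suq whcj
Hunk 7: at line 1 remove [cjx,yqt,ymzt] add [iqgir] -> 10 lines: mzyc uyozc iqgir yiul cyb utjk vqjbs qpvc suq whcj

Answer: mzyc
uyozc
iqgir
yiul
cyb
utjk
vqjbs
qpvc
suq
whcj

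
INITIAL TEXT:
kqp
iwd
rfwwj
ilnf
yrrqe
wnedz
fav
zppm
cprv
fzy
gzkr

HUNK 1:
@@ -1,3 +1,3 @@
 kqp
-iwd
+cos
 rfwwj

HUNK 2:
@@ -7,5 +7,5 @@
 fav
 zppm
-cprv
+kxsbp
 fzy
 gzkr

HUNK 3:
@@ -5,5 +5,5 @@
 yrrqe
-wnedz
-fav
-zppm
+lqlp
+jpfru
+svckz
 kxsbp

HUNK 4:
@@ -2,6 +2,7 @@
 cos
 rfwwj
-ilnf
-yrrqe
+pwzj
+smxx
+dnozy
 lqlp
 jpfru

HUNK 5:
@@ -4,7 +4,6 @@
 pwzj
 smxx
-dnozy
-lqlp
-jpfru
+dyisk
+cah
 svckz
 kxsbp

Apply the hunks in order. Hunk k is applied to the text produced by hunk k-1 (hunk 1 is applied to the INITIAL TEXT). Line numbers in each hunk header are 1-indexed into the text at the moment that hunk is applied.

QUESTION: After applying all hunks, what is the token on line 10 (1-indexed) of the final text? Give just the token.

Answer: fzy

Derivation:
Hunk 1: at line 1 remove [iwd] add [cos] -> 11 lines: kqp cos rfwwj ilnf yrrqe wnedz fav zppm cprv fzy gzkr
Hunk 2: at line 7 remove [cprv] add [kxsbp] -> 11 lines: kqp cos rfwwj ilnf yrrqe wnedz fav zppm kxsbp fzy gzkr
Hunk 3: at line 5 remove [wnedz,fav,zppm] add [lqlp,jpfru,svckz] -> 11 lines: kqp cos rfwwj ilnf yrrqe lqlp jpfru svckz kxsbp fzy gzkr
Hunk 4: at line 2 remove [ilnf,yrrqe] add [pwzj,smxx,dnozy] -> 12 lines: kqp cos rfwwj pwzj smxx dnozy lqlp jpfru svckz kxsbp fzy gzkr
Hunk 5: at line 4 remove [dnozy,lqlp,jpfru] add [dyisk,cah] -> 11 lines: kqp cos rfwwj pwzj smxx dyisk cah svckz kxsbp fzy gzkr
Final line 10: fzy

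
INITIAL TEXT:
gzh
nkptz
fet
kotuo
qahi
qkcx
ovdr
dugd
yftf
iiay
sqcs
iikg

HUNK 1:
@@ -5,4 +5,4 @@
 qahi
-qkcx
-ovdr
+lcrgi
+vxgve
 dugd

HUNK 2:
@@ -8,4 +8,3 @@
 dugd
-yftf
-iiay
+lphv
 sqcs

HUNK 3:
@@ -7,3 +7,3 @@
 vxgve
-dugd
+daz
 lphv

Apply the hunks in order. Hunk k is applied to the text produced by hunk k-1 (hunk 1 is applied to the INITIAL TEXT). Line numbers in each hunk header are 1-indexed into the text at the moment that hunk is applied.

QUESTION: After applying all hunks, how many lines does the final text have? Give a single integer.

Hunk 1: at line 5 remove [qkcx,ovdr] add [lcrgi,vxgve] -> 12 lines: gzh nkptz fet kotuo qahi lcrgi vxgve dugd yftf iiay sqcs iikg
Hunk 2: at line 8 remove [yftf,iiay] add [lphv] -> 11 lines: gzh nkptz fet kotuo qahi lcrgi vxgve dugd lphv sqcs iikg
Hunk 3: at line 7 remove [dugd] add [daz] -> 11 lines: gzh nkptz fet kotuo qahi lcrgi vxgve daz lphv sqcs iikg
Final line count: 11

Answer: 11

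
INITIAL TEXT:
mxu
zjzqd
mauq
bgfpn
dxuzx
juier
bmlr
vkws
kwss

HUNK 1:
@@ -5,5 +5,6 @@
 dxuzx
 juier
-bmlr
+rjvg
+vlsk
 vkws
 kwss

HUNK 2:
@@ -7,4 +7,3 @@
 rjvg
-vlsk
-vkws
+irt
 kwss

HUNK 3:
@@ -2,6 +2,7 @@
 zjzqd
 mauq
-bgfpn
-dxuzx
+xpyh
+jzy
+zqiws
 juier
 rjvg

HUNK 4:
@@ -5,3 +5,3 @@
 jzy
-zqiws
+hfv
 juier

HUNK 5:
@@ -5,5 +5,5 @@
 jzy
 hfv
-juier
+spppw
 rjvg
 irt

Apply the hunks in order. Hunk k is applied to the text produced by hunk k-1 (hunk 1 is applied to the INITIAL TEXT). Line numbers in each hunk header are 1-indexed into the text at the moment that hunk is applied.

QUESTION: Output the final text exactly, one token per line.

Answer: mxu
zjzqd
mauq
xpyh
jzy
hfv
spppw
rjvg
irt
kwss

Derivation:
Hunk 1: at line 5 remove [bmlr] add [rjvg,vlsk] -> 10 lines: mxu zjzqd mauq bgfpn dxuzx juier rjvg vlsk vkws kwss
Hunk 2: at line 7 remove [vlsk,vkws] add [irt] -> 9 lines: mxu zjzqd mauq bgfpn dxuzx juier rjvg irt kwss
Hunk 3: at line 2 remove [bgfpn,dxuzx] add [xpyh,jzy,zqiws] -> 10 lines: mxu zjzqd mauq xpyh jzy zqiws juier rjvg irt kwss
Hunk 4: at line 5 remove [zqiws] add [hfv] -> 10 lines: mxu zjzqd mauq xpyh jzy hfv juier rjvg irt kwss
Hunk 5: at line 5 remove [juier] add [spppw] -> 10 lines: mxu zjzqd mauq xpyh jzy hfv spppw rjvg irt kwss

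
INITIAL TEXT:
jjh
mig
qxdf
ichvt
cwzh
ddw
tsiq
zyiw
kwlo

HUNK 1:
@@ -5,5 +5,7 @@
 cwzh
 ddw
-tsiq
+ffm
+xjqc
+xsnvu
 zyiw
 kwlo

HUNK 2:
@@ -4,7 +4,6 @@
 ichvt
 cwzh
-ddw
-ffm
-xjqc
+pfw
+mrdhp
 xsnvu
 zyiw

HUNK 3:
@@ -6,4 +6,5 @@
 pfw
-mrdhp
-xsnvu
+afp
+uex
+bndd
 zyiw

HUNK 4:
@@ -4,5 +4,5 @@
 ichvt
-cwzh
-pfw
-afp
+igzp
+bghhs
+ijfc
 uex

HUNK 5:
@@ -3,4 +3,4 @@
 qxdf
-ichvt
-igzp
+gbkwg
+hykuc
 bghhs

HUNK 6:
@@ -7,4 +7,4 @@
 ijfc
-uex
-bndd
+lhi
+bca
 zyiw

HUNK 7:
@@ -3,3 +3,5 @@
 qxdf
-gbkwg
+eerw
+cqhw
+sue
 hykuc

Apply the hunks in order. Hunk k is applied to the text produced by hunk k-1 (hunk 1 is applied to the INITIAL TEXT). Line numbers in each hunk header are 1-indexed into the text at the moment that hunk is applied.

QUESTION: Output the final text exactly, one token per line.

Hunk 1: at line 5 remove [tsiq] add [ffm,xjqc,xsnvu] -> 11 lines: jjh mig qxdf ichvt cwzh ddw ffm xjqc xsnvu zyiw kwlo
Hunk 2: at line 4 remove [ddw,ffm,xjqc] add [pfw,mrdhp] -> 10 lines: jjh mig qxdf ichvt cwzh pfw mrdhp xsnvu zyiw kwlo
Hunk 3: at line 6 remove [mrdhp,xsnvu] add [afp,uex,bndd] -> 11 lines: jjh mig qxdf ichvt cwzh pfw afp uex bndd zyiw kwlo
Hunk 4: at line 4 remove [cwzh,pfw,afp] add [igzp,bghhs,ijfc] -> 11 lines: jjh mig qxdf ichvt igzp bghhs ijfc uex bndd zyiw kwlo
Hunk 5: at line 3 remove [ichvt,igzp] add [gbkwg,hykuc] -> 11 lines: jjh mig qxdf gbkwg hykuc bghhs ijfc uex bndd zyiw kwlo
Hunk 6: at line 7 remove [uex,bndd] add [lhi,bca] -> 11 lines: jjh mig qxdf gbkwg hykuc bghhs ijfc lhi bca zyiw kwlo
Hunk 7: at line 3 remove [gbkwg] add [eerw,cqhw,sue] -> 13 lines: jjh mig qxdf eerw cqhw sue hykuc bghhs ijfc lhi bca zyiw kwlo

Answer: jjh
mig
qxdf
eerw
cqhw
sue
hykuc
bghhs
ijfc
lhi
bca
zyiw
kwlo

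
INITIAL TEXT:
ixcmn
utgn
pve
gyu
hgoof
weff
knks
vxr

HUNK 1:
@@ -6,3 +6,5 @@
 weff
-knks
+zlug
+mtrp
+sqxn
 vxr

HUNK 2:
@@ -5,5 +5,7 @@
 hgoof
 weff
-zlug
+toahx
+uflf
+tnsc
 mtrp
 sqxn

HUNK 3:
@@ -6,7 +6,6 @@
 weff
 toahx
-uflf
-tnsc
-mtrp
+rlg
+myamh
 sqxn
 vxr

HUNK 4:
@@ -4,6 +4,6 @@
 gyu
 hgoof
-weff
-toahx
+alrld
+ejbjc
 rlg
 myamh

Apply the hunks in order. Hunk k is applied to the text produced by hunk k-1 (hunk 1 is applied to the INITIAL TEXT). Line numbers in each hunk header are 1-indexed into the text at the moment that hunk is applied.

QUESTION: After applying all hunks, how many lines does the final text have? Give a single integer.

Answer: 11

Derivation:
Hunk 1: at line 6 remove [knks] add [zlug,mtrp,sqxn] -> 10 lines: ixcmn utgn pve gyu hgoof weff zlug mtrp sqxn vxr
Hunk 2: at line 5 remove [zlug] add [toahx,uflf,tnsc] -> 12 lines: ixcmn utgn pve gyu hgoof weff toahx uflf tnsc mtrp sqxn vxr
Hunk 3: at line 6 remove [uflf,tnsc,mtrp] add [rlg,myamh] -> 11 lines: ixcmn utgn pve gyu hgoof weff toahx rlg myamh sqxn vxr
Hunk 4: at line 4 remove [weff,toahx] add [alrld,ejbjc] -> 11 lines: ixcmn utgn pve gyu hgoof alrld ejbjc rlg myamh sqxn vxr
Final line count: 11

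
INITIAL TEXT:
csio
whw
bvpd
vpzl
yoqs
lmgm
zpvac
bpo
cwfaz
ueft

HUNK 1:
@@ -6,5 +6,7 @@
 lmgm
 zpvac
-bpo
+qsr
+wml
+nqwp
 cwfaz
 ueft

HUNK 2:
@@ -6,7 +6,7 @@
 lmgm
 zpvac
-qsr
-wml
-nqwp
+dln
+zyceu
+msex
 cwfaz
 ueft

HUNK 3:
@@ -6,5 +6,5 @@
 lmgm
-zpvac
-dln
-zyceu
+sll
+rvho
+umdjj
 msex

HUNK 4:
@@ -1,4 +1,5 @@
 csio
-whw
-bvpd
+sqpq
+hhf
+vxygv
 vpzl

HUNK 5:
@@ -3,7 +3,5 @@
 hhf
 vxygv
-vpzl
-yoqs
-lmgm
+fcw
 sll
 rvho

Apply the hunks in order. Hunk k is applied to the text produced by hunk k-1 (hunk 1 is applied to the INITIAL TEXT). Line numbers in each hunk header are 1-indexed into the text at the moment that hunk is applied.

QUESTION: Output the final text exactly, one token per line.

Answer: csio
sqpq
hhf
vxygv
fcw
sll
rvho
umdjj
msex
cwfaz
ueft

Derivation:
Hunk 1: at line 6 remove [bpo] add [qsr,wml,nqwp] -> 12 lines: csio whw bvpd vpzl yoqs lmgm zpvac qsr wml nqwp cwfaz ueft
Hunk 2: at line 6 remove [qsr,wml,nqwp] add [dln,zyceu,msex] -> 12 lines: csio whw bvpd vpzl yoqs lmgm zpvac dln zyceu msex cwfaz ueft
Hunk 3: at line 6 remove [zpvac,dln,zyceu] add [sll,rvho,umdjj] -> 12 lines: csio whw bvpd vpzl yoqs lmgm sll rvho umdjj msex cwfaz ueft
Hunk 4: at line 1 remove [whw,bvpd] add [sqpq,hhf,vxygv] -> 13 lines: csio sqpq hhf vxygv vpzl yoqs lmgm sll rvho umdjj msex cwfaz ueft
Hunk 5: at line 3 remove [vpzl,yoqs,lmgm] add [fcw] -> 11 lines: csio sqpq hhf vxygv fcw sll rvho umdjj msex cwfaz ueft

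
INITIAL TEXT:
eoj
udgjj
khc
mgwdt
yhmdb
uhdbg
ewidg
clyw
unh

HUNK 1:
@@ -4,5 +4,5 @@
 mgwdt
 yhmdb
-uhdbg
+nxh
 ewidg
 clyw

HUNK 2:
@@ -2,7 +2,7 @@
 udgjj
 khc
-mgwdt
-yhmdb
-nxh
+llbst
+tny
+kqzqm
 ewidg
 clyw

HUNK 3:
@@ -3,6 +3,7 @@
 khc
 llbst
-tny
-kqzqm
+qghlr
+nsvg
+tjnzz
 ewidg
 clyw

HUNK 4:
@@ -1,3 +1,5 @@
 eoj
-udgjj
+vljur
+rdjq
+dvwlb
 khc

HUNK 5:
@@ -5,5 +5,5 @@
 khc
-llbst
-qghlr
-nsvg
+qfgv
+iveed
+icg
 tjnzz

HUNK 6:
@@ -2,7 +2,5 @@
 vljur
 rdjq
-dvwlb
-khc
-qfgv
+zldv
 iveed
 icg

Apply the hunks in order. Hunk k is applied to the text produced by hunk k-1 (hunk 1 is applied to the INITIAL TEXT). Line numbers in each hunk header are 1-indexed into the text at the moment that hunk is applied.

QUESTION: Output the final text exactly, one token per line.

Answer: eoj
vljur
rdjq
zldv
iveed
icg
tjnzz
ewidg
clyw
unh

Derivation:
Hunk 1: at line 4 remove [uhdbg] add [nxh] -> 9 lines: eoj udgjj khc mgwdt yhmdb nxh ewidg clyw unh
Hunk 2: at line 2 remove [mgwdt,yhmdb,nxh] add [llbst,tny,kqzqm] -> 9 lines: eoj udgjj khc llbst tny kqzqm ewidg clyw unh
Hunk 3: at line 3 remove [tny,kqzqm] add [qghlr,nsvg,tjnzz] -> 10 lines: eoj udgjj khc llbst qghlr nsvg tjnzz ewidg clyw unh
Hunk 4: at line 1 remove [udgjj] add [vljur,rdjq,dvwlb] -> 12 lines: eoj vljur rdjq dvwlb khc llbst qghlr nsvg tjnzz ewidg clyw unh
Hunk 5: at line 5 remove [llbst,qghlr,nsvg] add [qfgv,iveed,icg] -> 12 lines: eoj vljur rdjq dvwlb khc qfgv iveed icg tjnzz ewidg clyw unh
Hunk 6: at line 2 remove [dvwlb,khc,qfgv] add [zldv] -> 10 lines: eoj vljur rdjq zldv iveed icg tjnzz ewidg clyw unh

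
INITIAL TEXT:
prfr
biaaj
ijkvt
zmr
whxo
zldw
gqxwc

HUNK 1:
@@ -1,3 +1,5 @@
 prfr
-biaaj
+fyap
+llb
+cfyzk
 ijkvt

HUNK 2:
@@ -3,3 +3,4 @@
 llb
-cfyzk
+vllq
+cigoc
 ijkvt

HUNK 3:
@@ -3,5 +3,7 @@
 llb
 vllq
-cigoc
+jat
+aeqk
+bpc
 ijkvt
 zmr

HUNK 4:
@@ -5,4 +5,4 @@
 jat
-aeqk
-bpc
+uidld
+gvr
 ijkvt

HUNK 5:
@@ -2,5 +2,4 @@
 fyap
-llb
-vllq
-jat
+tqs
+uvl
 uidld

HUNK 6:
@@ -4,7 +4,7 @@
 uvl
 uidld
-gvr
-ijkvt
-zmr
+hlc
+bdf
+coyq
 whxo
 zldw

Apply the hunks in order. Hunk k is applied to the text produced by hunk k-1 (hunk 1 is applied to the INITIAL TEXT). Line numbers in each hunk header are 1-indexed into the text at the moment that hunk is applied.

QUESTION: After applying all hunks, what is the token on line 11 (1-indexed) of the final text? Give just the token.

Answer: gqxwc

Derivation:
Hunk 1: at line 1 remove [biaaj] add [fyap,llb,cfyzk] -> 9 lines: prfr fyap llb cfyzk ijkvt zmr whxo zldw gqxwc
Hunk 2: at line 3 remove [cfyzk] add [vllq,cigoc] -> 10 lines: prfr fyap llb vllq cigoc ijkvt zmr whxo zldw gqxwc
Hunk 3: at line 3 remove [cigoc] add [jat,aeqk,bpc] -> 12 lines: prfr fyap llb vllq jat aeqk bpc ijkvt zmr whxo zldw gqxwc
Hunk 4: at line 5 remove [aeqk,bpc] add [uidld,gvr] -> 12 lines: prfr fyap llb vllq jat uidld gvr ijkvt zmr whxo zldw gqxwc
Hunk 5: at line 2 remove [llb,vllq,jat] add [tqs,uvl] -> 11 lines: prfr fyap tqs uvl uidld gvr ijkvt zmr whxo zldw gqxwc
Hunk 6: at line 4 remove [gvr,ijkvt,zmr] add [hlc,bdf,coyq] -> 11 lines: prfr fyap tqs uvl uidld hlc bdf coyq whxo zldw gqxwc
Final line 11: gqxwc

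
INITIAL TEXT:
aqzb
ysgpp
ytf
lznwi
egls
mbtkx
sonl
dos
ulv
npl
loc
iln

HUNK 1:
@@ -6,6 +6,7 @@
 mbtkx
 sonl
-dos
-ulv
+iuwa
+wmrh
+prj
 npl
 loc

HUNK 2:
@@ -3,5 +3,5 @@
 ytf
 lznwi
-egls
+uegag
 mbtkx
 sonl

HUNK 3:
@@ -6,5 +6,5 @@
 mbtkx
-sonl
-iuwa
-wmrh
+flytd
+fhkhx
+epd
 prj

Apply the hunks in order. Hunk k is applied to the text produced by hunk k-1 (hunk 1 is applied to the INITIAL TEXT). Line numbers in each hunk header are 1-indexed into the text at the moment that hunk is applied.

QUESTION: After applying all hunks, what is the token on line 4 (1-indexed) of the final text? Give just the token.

Answer: lznwi

Derivation:
Hunk 1: at line 6 remove [dos,ulv] add [iuwa,wmrh,prj] -> 13 lines: aqzb ysgpp ytf lznwi egls mbtkx sonl iuwa wmrh prj npl loc iln
Hunk 2: at line 3 remove [egls] add [uegag] -> 13 lines: aqzb ysgpp ytf lznwi uegag mbtkx sonl iuwa wmrh prj npl loc iln
Hunk 3: at line 6 remove [sonl,iuwa,wmrh] add [flytd,fhkhx,epd] -> 13 lines: aqzb ysgpp ytf lznwi uegag mbtkx flytd fhkhx epd prj npl loc iln
Final line 4: lznwi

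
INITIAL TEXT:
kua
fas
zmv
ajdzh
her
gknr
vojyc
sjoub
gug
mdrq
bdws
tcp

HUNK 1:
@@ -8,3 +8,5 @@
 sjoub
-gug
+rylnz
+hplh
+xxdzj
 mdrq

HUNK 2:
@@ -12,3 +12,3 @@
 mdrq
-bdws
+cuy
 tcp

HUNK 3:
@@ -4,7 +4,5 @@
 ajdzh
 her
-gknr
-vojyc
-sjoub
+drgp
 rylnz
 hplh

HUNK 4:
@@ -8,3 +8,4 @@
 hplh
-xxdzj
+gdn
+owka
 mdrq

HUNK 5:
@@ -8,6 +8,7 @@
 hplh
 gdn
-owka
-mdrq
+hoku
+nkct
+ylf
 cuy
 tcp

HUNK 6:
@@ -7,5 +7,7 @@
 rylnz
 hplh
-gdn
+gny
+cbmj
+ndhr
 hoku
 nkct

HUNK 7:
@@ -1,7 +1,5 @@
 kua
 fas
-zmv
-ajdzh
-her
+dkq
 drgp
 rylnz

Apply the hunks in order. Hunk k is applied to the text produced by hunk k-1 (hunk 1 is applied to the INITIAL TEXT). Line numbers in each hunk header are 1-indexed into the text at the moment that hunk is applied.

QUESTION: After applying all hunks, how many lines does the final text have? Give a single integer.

Hunk 1: at line 8 remove [gug] add [rylnz,hplh,xxdzj] -> 14 lines: kua fas zmv ajdzh her gknr vojyc sjoub rylnz hplh xxdzj mdrq bdws tcp
Hunk 2: at line 12 remove [bdws] add [cuy] -> 14 lines: kua fas zmv ajdzh her gknr vojyc sjoub rylnz hplh xxdzj mdrq cuy tcp
Hunk 3: at line 4 remove [gknr,vojyc,sjoub] add [drgp] -> 12 lines: kua fas zmv ajdzh her drgp rylnz hplh xxdzj mdrq cuy tcp
Hunk 4: at line 8 remove [xxdzj] add [gdn,owka] -> 13 lines: kua fas zmv ajdzh her drgp rylnz hplh gdn owka mdrq cuy tcp
Hunk 5: at line 8 remove [owka,mdrq] add [hoku,nkct,ylf] -> 14 lines: kua fas zmv ajdzh her drgp rylnz hplh gdn hoku nkct ylf cuy tcp
Hunk 6: at line 7 remove [gdn] add [gny,cbmj,ndhr] -> 16 lines: kua fas zmv ajdzh her drgp rylnz hplh gny cbmj ndhr hoku nkct ylf cuy tcp
Hunk 7: at line 1 remove [zmv,ajdzh,her] add [dkq] -> 14 lines: kua fas dkq drgp rylnz hplh gny cbmj ndhr hoku nkct ylf cuy tcp
Final line count: 14

Answer: 14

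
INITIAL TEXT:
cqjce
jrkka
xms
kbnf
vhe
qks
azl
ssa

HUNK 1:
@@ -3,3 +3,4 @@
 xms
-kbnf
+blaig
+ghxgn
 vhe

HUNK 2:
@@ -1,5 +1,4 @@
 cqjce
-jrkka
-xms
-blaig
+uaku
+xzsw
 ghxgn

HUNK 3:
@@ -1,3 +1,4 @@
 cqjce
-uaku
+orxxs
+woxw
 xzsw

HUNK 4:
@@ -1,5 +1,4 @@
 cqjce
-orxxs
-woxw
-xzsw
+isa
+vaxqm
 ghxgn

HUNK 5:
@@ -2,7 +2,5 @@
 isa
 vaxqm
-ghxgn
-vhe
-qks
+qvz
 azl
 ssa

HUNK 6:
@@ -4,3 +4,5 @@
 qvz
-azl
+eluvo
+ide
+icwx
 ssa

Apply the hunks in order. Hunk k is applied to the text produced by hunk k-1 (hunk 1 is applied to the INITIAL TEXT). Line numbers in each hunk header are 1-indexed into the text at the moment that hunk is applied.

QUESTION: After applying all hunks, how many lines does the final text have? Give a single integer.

Hunk 1: at line 3 remove [kbnf] add [blaig,ghxgn] -> 9 lines: cqjce jrkka xms blaig ghxgn vhe qks azl ssa
Hunk 2: at line 1 remove [jrkka,xms,blaig] add [uaku,xzsw] -> 8 lines: cqjce uaku xzsw ghxgn vhe qks azl ssa
Hunk 3: at line 1 remove [uaku] add [orxxs,woxw] -> 9 lines: cqjce orxxs woxw xzsw ghxgn vhe qks azl ssa
Hunk 4: at line 1 remove [orxxs,woxw,xzsw] add [isa,vaxqm] -> 8 lines: cqjce isa vaxqm ghxgn vhe qks azl ssa
Hunk 5: at line 2 remove [ghxgn,vhe,qks] add [qvz] -> 6 lines: cqjce isa vaxqm qvz azl ssa
Hunk 6: at line 4 remove [azl] add [eluvo,ide,icwx] -> 8 lines: cqjce isa vaxqm qvz eluvo ide icwx ssa
Final line count: 8

Answer: 8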